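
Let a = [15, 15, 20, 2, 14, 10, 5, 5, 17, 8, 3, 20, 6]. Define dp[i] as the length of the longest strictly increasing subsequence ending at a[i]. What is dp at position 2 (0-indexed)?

2

dp[i] = 1 + max{dp[j] : j<i, a[j]<a[i]} (or 1 if no such j):
i:      0  1  2  3  4  5  6  7  8  9 10 11 12
a[i]:  15 15 20  2 14 10  5  5 17  8  3 20  6
dp:     1  1  2  1  2  2  2  2  3  3  2  4  3
At index 2 the value is 2.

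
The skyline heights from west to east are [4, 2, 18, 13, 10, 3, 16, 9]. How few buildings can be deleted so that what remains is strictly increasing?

5

Fewest deletions = n − (longest strictly increasing subsequence).
i:      1  2  3  4  5  6  7  8
a[i]:   4  2 18 13 10  3 16  9
dp:     1  1  2  2  2  2  3  3
max dp = 3, so deletions = 8 − 3 = 5.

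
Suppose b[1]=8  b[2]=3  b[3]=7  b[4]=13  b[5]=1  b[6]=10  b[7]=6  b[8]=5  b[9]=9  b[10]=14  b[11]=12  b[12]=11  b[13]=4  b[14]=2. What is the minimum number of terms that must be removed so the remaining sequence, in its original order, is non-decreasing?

10

Fewest deletions = n − (longest non-decreasing subsequence).
Patience tails:
8 → extends → [8]
3 → replaces 8 → [3]
7 → extends → [3, 7]
13 → extends → [3, 7, 13]
1 → replaces 3 → [1, 7, 13]
10 → replaces 13 → [1, 7, 10]
6 → replaces 7 → [1, 6, 10]
5 → replaces 6 → [1, 5, 10]
9 → replaces 10 → [1, 5, 9]
14 → extends → [1, 5, 9, 14]
12 → replaces 14 → [1, 5, 9, 12]
11 → replaces 12 → [1, 5, 9, 11]
4 → replaces 5 → [1, 4, 9, 11]
2 → replaces 4 → [1, 2, 9, 11]
Longest non-decreasing subsequence has length 4, so deletions = 14 − 4 = 10.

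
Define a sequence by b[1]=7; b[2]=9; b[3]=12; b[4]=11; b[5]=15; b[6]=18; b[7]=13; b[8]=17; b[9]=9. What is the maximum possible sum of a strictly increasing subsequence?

61

Let S[i] be the best sum of a strictly increasing subsequence ending at i:
i:      1  2  3  4  5  6  7  8  9
b[i]:   7  9 12 11 15 18 13 17  9
S:      7 16 28 27 43 61 41 60 16
Maximum is 61 (e.g. 7 + 9 + 12 + 15 + 18).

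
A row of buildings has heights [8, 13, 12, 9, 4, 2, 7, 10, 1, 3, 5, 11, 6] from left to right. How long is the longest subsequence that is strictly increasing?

4

Let dp[i] be the length of the longest such subsequence ending at index i:
i:      1  2  3  4  5  6  7  8  9 10 11 12 13
a[i]:   8 13 12  9  4  2  7 10  1  3  5 11  6
dp:     1  2  2  2  1  1  2  3  1  2  3  4  4
Maximum dp value is 4.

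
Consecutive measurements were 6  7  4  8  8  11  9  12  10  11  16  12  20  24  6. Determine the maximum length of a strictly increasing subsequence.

9

Let dp[i] be the length of the longest such subsequence ending at index i:
i:      1  2  3  4  5  6  7  8  9 10 11 12 13 14 15
a[i]:   6  7  4  8  8 11  9 12 10 11 16 12 20 24  6
dp:     1  2  1  3  3  4  4  5  5  6  7  7  8  9  2
Maximum dp value is 9.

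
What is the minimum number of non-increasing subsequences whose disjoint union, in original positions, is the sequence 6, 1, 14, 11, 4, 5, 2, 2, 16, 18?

Place each on the leftmost legal pile:
6 → new pile 1 (tops now [6])
1 → pile 1 (tops now [1])
14 → new pile 2 (tops now [1, 14])
11 → pile 2 (tops now [1, 11])
4 → pile 2 (tops now [1, 4])
5 → new pile 3 (tops now [1, 4, 5])
2 → pile 2 (tops now [1, 2, 5])
2 → pile 2 (tops now [1, 2, 5])
16 → new pile 4 (tops now [1, 2, 5, 16])
18 → new pile 5 (tops now [1, 2, 5, 16, 18])
Five piles.

5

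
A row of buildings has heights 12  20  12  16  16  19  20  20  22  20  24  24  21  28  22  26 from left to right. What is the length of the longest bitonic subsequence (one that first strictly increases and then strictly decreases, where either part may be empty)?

8

inc[i] = longest strictly increasing subsequence ending at i; dec[i] = longest strictly decreasing subsequence starting at i:
i:      1  2  3  4  5  6  7  8  9 10 11 12 13 14 15 16
a[i]:  12 20 12 16 16 19 20 20 22 20 24 24 21 28 22 26
inc:    1  2  1  2  2  3  4  4  5  4  6  6  5  7  6  7
dec:    1  2  1  1  1  1  1  1  2  1  2  2  1  2  1  1
Best peak at i=14 (value 28): inc=7, dec=2, length 7+2−1 = 8.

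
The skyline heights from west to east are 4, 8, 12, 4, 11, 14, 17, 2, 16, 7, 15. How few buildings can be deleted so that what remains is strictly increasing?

6

Fewest deletions = n − (longest strictly increasing subsequence).
i:      1  2  3  4  5  6  7  8  9 10 11
a[i]:   4  8 12  4 11 14 17  2 16  7 15
dp:     1  2  3  1  3  4  5  1  5  2  5
max dp = 5, so deletions = 11 − 5 = 6.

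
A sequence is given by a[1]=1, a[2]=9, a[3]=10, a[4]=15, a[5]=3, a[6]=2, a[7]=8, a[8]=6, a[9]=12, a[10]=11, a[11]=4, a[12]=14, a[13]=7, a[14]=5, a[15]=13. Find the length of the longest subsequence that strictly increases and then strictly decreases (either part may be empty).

inc[i] = longest strictly increasing subsequence ending at i; dec[i] = longest strictly decreasing subsequence starting at i:
i:      1  2  3  4  5  6  7  8  9 10 11 12 13 14 15
a[i]:   1  9 10 15  3  2  8  6 12 11  4 14  7  5 13
inc:    1  2  3  4  2  2  3  3  4  4  3  5  4  4  5
dec:    1  4  4  5  2  1  3  2  4  3  1  3  2  1  1
Best peak at i=4 (value 15): inc=4, dec=5, length 4+5−1 = 8.

8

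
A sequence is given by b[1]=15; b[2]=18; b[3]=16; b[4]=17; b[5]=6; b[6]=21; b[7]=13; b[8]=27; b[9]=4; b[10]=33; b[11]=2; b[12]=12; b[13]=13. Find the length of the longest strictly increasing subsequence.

Track the smallest tail for each achievable length (strict):
15 → extends → [15]
18 → extends → [15, 18]
16 → replaces 18 → [15, 16]
17 → extends → [15, 16, 17]
6 → replaces 15 → [6, 16, 17]
21 → extends → [6, 16, 17, 21]
13 → replaces 16 → [6, 13, 17, 21]
27 → extends → [6, 13, 17, 21, 27]
4 → replaces 6 → [4, 13, 17, 21, 27]
33 → extends → [4, 13, 17, 21, 27, 33]
2 → replaces 4 → [2, 13, 17, 21, 27, 33]
12 → replaces 13 → [2, 12, 17, 21, 27, 33]
13 → replaces 17 → [2, 12, 13, 21, 27, 33]
Six tails, so the longest strictly increasing subsequence has length 6 (e.g. 15, 16, 17, 21, 27, 33).

6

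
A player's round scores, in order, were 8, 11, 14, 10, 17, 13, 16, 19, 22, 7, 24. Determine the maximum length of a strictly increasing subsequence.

7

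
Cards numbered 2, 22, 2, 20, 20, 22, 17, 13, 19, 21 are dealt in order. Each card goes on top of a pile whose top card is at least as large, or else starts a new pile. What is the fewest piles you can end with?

Place each on the leftmost legal pile:
2 → new pile 1 (tops now [2])
22 → new pile 2 (tops now [2, 22])
2 → pile 1 (tops now [2, 22])
20 → pile 2 (tops now [2, 20])
20 → pile 2 (tops now [2, 20])
22 → new pile 3 (tops now [2, 20, 22])
17 → pile 2 (tops now [2, 17, 22])
13 → pile 2 (tops now [2, 13, 22])
19 → pile 3 (tops now [2, 13, 19])
21 → new pile 4 (tops now [2, 13, 19, 21])
Four piles.

4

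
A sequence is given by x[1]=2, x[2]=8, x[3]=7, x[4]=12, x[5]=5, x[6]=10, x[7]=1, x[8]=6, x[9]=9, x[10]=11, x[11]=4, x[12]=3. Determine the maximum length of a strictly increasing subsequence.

5

Let dp[i] be the length of the longest such subsequence ending at index i:
i:      1  2  3  4  5  6  7  8  9 10 11 12
x[i]:   2  8  7 12  5 10  1  6  9 11  4  3
dp:     1  2  2  3  2  3  1  3  4  5  2  2
Maximum dp value is 5.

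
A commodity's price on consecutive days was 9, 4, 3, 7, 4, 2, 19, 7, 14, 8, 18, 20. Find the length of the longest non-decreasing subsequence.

6

Track the smallest tail for each achievable length (allowing ties):
9 → extends → [9]
4 → replaces 9 → [4]
3 → replaces 4 → [3]
7 → extends → [3, 7]
4 → replaces 7 → [3, 4]
2 → replaces 3 → [2, 4]
19 → extends → [2, 4, 19]
7 → replaces 19 → [2, 4, 7]
14 → extends → [2, 4, 7, 14]
8 → replaces 14 → [2, 4, 7, 8]
18 → extends → [2, 4, 7, 8, 18]
20 → extends → [2, 4, 7, 8, 18, 20]
Six tails, so the longest non-decreasing subsequence has length 6 (e.g. 4, 7, 7, 14, 18, 20).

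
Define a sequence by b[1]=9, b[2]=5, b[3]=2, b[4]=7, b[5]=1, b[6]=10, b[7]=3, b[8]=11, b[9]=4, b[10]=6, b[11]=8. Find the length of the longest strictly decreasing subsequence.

4

Negate each value so 'decreasing' becomes 'increasing', then run patience tails on the negated sequence:
-9 → extends → [-9]
-5 → extends → [-9, -5]
-2 → extends → [-9, -5, -2]
-7 → replaces -5 → [-9, -7, -2]
-1 → extends → [-9, -7, -2, -1]
-10 → replaces -9 → [-10, -7, -2, -1]
-3 → replaces -2 → [-10, -7, -3, -1]
-11 → replaces -10 → [-11, -7, -3, -1]
-4 → replaces -3 → [-11, -7, -4, -1]
-6 → replaces -4 → [-11, -7, -6, -1]
-8 → replaces -7 → [-11, -8, -6, -1]
Four tails, so the longest strictly decreasing subsequence of the original has length 4.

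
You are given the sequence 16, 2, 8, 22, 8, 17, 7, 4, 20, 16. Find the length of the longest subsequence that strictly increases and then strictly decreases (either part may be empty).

6

inc[i] = longest strictly increasing subsequence ending at i; dec[i] = longest strictly decreasing subsequence starting at i:
i:      1  2  3  4  5  6  7  8  9 10
a[i]:  16  2  8 22  8 17  7  4 20 16
inc:    1  1  2  3  2  3  2  2  4  3
dec:    4  1  3  4  3  3  2  1  2  1
Best peak at i=4 (value 22): inc=3, dec=4, length 3+4−1 = 6.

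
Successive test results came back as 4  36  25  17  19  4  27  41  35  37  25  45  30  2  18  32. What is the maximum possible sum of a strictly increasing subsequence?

Let S[i] be the best sum of a strictly increasing subsequence ending at i:
i:       1   2   3   4   5   6   7   8   9  10  11  12  13  14  15  16
a[i]:    4  36  25  17  19   4  27  41  35  37  25  45  30   2  18  32
S:       4  40  29  21  40   4  67 108 102 139  65 184  97   2  39 129
Maximum is 184 (e.g. 4 + 17 + 19 + 27 + 35 + 37 + 45).

184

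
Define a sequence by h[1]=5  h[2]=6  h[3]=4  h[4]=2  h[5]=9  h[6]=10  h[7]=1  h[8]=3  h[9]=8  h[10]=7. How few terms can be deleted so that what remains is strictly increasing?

6

Fewest deletions = n − (longest strictly increasing subsequence).
i:      1  2  3  4  5  6  7  8  9 10
h[i]:   5  6  4  2  9 10  1  3  8  7
dp:     1  2  1  1  3  4  1  2  3  3
max dp = 4, so deletions = 10 − 4 = 6.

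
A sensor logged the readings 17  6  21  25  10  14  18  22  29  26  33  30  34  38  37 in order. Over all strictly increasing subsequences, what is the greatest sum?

204

Let S[i] be the best sum of a strictly increasing subsequence ending at i:
i:       1   2   3   4   5   6   7   8   9  10  11  12  13  14  15
a[i]:   17   6  21  25  10  14  18  22  29  26  33  30  34  38  37
S:      17   6  38  63  16  30  48  70  99  96 132 129 166 204 203
Maximum is 204 (e.g. 6 + 10 + 14 + 18 + 22 + 29 + 33 + 34 + 38).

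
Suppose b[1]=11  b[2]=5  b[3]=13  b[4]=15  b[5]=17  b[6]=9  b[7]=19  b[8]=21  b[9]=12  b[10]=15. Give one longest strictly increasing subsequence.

Patience tails give the LIS length; then backtrack through the dp parents:
11 → extends → [11]
5 → replaces 11 → [5]
13 → extends → [5, 13]
15 → extends → [5, 13, 15]
17 → extends → [5, 13, 15, 17]
9 → replaces 13 → [5, 9, 15, 17]
19 → extends → [5, 9, 15, 17, 19]
21 → extends → [5, 9, 15, 17, 19, 21]
12 → replaces 15 → [5, 9, 12, 17, 19, 21]
15 → replaces 17 → [5, 9, 12, 15, 19, 21]
Length 6; one witness is 11, 13, 15, 17, 19, 21.

11, 13, 15, 17, 19, 21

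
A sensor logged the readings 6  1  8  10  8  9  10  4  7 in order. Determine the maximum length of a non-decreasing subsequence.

5

Let dp[i] be the length of the longest such subsequence ending at index i:
i:      1  2  3  4  5  6  7  8  9
a[i]:   6  1  8 10  8  9 10  4  7
dp:     1  1  2  3  3  4  5  2  3
Maximum dp value is 5.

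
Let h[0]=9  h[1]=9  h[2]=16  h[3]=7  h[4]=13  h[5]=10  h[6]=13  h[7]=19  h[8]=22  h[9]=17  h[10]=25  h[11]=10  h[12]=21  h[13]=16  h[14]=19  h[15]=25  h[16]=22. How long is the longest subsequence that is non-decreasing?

Let dp[i] be the length of the longest such subsequence ending at index i:
i:      0  1  2  3  4  5  6  7  8  9 10 11 12 13 14 15 16
h[i]:   9  9 16  7 13 10 13 19 22 17 25 10 21 16 19 25 22
dp:     1  2  3  1  3  3  4  5  6  5  7  4  6  5  6  8  7
Maximum dp value is 8.

8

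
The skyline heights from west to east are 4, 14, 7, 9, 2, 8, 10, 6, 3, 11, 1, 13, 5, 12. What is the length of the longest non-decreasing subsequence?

Let dp[i] be the length of the longest such subsequence ending at index i:
i:      1  2  3  4  5  6  7  8  9 10 11 12 13 14
a[i]:   4 14  7  9  2  8 10  6  3 11  1 13  5 12
dp:     1  2  2  3  1  3  4  2  2  5  1  6  3  6
Maximum dp value is 6.

6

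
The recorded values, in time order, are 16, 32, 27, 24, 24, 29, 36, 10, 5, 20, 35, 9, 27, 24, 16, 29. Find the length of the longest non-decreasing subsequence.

5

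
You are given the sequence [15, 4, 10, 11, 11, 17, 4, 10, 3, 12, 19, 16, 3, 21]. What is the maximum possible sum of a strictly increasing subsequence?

82

Let S[i] be the best sum of a strictly increasing subsequence ending at i:
i:      1  2  3  4  5  6  7  8  9 10 11 12 13 14
a[i]:  15  4 10 11 11 17  4 10  3 12 19 16  3 21
S:     15  4 14 25 25 42  4 14  3 37 61 53  3 82
Maximum is 82 (e.g. 4 + 10 + 11 + 17 + 19 + 21).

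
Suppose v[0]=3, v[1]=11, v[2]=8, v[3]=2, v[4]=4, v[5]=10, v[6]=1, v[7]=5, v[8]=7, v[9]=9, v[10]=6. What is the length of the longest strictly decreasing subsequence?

4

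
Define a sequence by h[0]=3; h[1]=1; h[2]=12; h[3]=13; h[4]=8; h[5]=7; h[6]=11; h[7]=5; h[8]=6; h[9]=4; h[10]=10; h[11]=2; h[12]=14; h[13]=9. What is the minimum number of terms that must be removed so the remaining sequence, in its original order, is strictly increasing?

9

Fewest deletions = n − (longest strictly increasing subsequence).
Patience tails:
3 → extends → [3]
1 → replaces 3 → [1]
12 → extends → [1, 12]
13 → extends → [1, 12, 13]
8 → replaces 12 → [1, 8, 13]
7 → replaces 8 → [1, 7, 13]
11 → replaces 13 → [1, 7, 11]
5 → replaces 7 → [1, 5, 11]
6 → replaces 11 → [1, 5, 6]
4 → replaces 5 → [1, 4, 6]
10 → extends → [1, 4, 6, 10]
2 → replaces 4 → [1, 2, 6, 10]
14 → extends → [1, 2, 6, 10, 14]
9 → replaces 10 → [1, 2, 6, 9, 14]
Longest strictly increasing subsequence has length 5, so deletions = 14 − 5 = 9.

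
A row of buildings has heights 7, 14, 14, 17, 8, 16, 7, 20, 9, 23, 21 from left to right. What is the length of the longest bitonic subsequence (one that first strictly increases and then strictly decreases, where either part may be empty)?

6

inc[i] = longest strictly increasing subsequence ending at i; dec[i] = longest strictly decreasing subsequence starting at i:
i:      1  2  3  4  5  6  7  8  9 10 11
a[i]:   7 14 14 17  8 16  7 20  9 23 21
inc:    1  2  2  3  2  3  1  4  3  5  5
dec:    1  3  3  3  2  2  1  2  1  2  1
Best peak at i=10 (value 23): inc=5, dec=2, length 5+2−1 = 6.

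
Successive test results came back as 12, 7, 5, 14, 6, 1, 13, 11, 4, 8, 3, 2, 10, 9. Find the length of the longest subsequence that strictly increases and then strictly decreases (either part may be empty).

inc[i] = longest strictly increasing subsequence ending at i; dec[i] = longest strictly decreasing subsequence starting at i:
i:      1  2  3  4  5  6  7  8  9 10 11 12 13 14
a[i]:  12  7  5 14  6  1 13 11  4  8  3  2 10  9
inc:    1  1  1  2  2  1  3  3  2  3  2  2  4  4
dec:    6  5  4  6  4  1  5  4  3  3  2  1  2  1
Best peak at i=4 (value 14): inc=2, dec=6, length 2+6−1 = 7.

7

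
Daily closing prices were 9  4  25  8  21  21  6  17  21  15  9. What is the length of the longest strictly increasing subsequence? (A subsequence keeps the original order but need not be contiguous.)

4

Let dp[i] be the length of the longest such subsequence ending at index i:
i:      1  2  3  4  5  6  7  8  9 10 11
a[i]:   9  4 25  8 21 21  6 17 21 15  9
dp:     1  1  2  2  3  3  2  3  4  3  3
Maximum dp value is 4.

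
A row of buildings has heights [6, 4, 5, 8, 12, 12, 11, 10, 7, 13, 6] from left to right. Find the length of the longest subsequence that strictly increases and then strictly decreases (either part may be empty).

inc[i] = longest strictly increasing subsequence ending at i; dec[i] = longest strictly decreasing subsequence starting at i:
i:      1  2  3  4  5  6  7  8  9 10 11
a[i]:   6  4  5  8 12 12 11 10  7 13  6
inc:    1  1  2  3  4  4  4  4  3  5  3
dec:    2  1  1  3  5  5  4  3  2  2  1
Best peak at i=5 (value 12): inc=4, dec=5, length 4+5−1 = 8.

8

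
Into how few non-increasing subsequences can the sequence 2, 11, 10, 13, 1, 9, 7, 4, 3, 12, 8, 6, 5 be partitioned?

3

The minimum number of non-increasing subsequences covering a sequence equals the length of its longest strictly increasing subsequence.
LIS length is 3 (e.g. 2, 11, 13), so 3 piles are needed.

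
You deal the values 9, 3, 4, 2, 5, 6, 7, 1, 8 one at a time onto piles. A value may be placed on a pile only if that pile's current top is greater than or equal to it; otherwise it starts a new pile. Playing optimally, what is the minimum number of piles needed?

6

Place each on the leftmost legal pile:
9 → new pile 1 (tops now [9])
3 → pile 1 (tops now [3])
4 → new pile 2 (tops now [3, 4])
2 → pile 1 (tops now [2, 4])
5 → new pile 3 (tops now [2, 4, 5])
6 → new pile 4 (tops now [2, 4, 5, 6])
7 → new pile 5 (tops now [2, 4, 5, 6, 7])
1 → pile 1 (tops now [1, 4, 5, 6, 7])
8 → new pile 6 (tops now [1, 4, 5, 6, 7, 8])
Six piles.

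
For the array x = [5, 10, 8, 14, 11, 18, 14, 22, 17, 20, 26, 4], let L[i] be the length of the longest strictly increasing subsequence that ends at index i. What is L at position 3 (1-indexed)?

dp[i] = 1 + max{dp[j] : j<i, x[j]<x[i]} (or 1 if no such j):
i:      1  2  3  4  5  6  7  8  9 10 11 12
x[i]:   5 10  8 14 11 18 14 22 17 20 26  4
dp:     1  2  2  3  3  4  4  5  5  6  7  1
At index 3 the value is 2.

2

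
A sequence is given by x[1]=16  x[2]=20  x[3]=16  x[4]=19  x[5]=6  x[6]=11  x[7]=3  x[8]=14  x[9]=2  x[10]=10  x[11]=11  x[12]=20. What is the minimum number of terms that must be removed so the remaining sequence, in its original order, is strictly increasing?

8

Fewest deletions = n − (longest strictly increasing subsequence).
Patience tails:
16 → extends → [16]
20 → extends → [16, 20]
16 → already a tail → [16, 20]
19 → replaces 20 → [16, 19]
6 → replaces 16 → [6, 19]
11 → replaces 19 → [6, 11]
3 → replaces 6 → [3, 11]
14 → extends → [3, 11, 14]
2 → replaces 3 → [2, 11, 14]
10 → replaces 11 → [2, 10, 14]
11 → replaces 14 → [2, 10, 11]
20 → extends → [2, 10, 11, 20]
Longest strictly increasing subsequence has length 4, so deletions = 12 − 4 = 8.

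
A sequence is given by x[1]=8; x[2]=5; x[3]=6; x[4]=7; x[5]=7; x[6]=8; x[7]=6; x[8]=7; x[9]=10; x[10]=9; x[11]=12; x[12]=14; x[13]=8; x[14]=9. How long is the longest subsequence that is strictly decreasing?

Let dp[i] be the longest strictly decreasing subsequence ending at i:
i:      1  2  3  4  5  6  7  8  9 10 11 12 13 14
x[i]:   8  5  6  7  7  8  6  7 10  9 12 14  8  9
dp:     1  2  2  2  2  1  3  2  1  2  1  1  3  2
Maximum is 3.

3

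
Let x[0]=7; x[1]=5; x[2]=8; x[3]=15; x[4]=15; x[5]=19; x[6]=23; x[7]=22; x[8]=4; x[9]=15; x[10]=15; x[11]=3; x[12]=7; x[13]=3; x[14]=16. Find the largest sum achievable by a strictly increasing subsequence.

Let S[i] be the best sum of a strictly increasing subsequence ending at i:
i:      0  1  2  3  4  5  6  7  8  9 10 11 12 13 14
x[i]:   7  5  8 15 15 19 23 22  4 15 15  3  7  3 16
S:      7  5 15 30 30 49 72 71  4 30 30  3 12  3 46
Maximum is 72 (e.g. 7 + 8 + 15 + 19 + 23).

72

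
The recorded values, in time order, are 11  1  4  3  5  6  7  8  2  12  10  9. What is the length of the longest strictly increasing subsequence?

7

Track the smallest tail for each achievable length (strict):
11 → extends → [11]
1 → replaces 11 → [1]
4 → extends → [1, 4]
3 → replaces 4 → [1, 3]
5 → extends → [1, 3, 5]
6 → extends → [1, 3, 5, 6]
7 → extends → [1, 3, 5, 6, 7]
8 → extends → [1, 3, 5, 6, 7, 8]
2 → replaces 3 → [1, 2, 5, 6, 7, 8]
12 → extends → [1, 2, 5, 6, 7, 8, 12]
10 → replaces 12 → [1, 2, 5, 6, 7, 8, 10]
9 → replaces 10 → [1, 2, 5, 6, 7, 8, 9]
Seven tails, so the longest strictly increasing subsequence has length 7 (e.g. 1, 4, 5, 6, 7, 8, 12).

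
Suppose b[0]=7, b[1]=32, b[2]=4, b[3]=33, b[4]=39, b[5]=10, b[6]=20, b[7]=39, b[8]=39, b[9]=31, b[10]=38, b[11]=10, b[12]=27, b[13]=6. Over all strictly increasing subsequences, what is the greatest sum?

111

Let S[i] be the best sum of a strictly increasing subsequence ending at i:
i:       0   1   2   3   4   5   6   7   8   9  10  11  12  13
b[i]:    7  32   4  33  39  10  20  39  39  31  38  10  27   6
S:       7  39   4  72 111  17  37 111 111  68 110  17  64  10
Maximum is 111 (e.g. 7 + 32 + 33 + 39).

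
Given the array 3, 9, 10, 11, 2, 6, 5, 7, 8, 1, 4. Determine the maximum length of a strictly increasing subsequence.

Let dp[i] be the length of the longest such subsequence ending at index i:
i:      1  2  3  4  5  6  7  8  9 10 11
a[i]:   3  9 10 11  2  6  5  7  8  1  4
dp:     1  2  3  4  1  2  2  3  4  1  2
Maximum dp value is 4.

4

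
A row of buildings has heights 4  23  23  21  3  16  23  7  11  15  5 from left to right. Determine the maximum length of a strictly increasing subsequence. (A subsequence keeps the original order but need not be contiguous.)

Let dp[i] be the length of the longest such subsequence ending at index i:
i:      1  2  3  4  5  6  7  8  9 10 11
a[i]:   4 23 23 21  3 16 23  7 11 15  5
dp:     1  2  2  2  1  2  3  2  3  4  2
Maximum dp value is 4.

4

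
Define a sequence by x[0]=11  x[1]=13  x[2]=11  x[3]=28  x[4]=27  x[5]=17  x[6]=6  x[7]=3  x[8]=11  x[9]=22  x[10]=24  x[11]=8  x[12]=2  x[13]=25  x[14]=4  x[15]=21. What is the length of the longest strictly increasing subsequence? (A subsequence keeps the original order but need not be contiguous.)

Let dp[i] be the length of the longest such subsequence ending at index i:
i:      0  1  2  3  4  5  6  7  8  9 10 11 12 13 14 15
x[i]:  11 13 11 28 27 17  6  3 11 22 24  8  2 25  4 21
dp:     1  2  1  3  3  3  1  1  2  4  5  2  1  6  2  4
Maximum dp value is 6.

6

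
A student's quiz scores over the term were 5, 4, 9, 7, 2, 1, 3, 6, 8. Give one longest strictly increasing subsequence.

Patience tails give the LIS length; then backtrack through the dp parents:
5 → extends → [5]
4 → replaces 5 → [4]
9 → extends → [4, 9]
7 → replaces 9 → [4, 7]
2 → replaces 4 → [2, 7]
1 → replaces 2 → [1, 7]
3 → replaces 7 → [1, 3]
6 → extends → [1, 3, 6]
8 → extends → [1, 3, 6, 8]
Length 4; one witness is 2, 3, 6, 8.

2, 3, 6, 8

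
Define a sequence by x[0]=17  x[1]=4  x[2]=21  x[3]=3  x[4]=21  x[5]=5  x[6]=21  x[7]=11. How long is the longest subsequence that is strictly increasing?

Track the smallest tail for each achievable length (strict):
17 → extends → [17]
4 → replaces 17 → [4]
21 → extends → [4, 21]
3 → replaces 4 → [3, 21]
21 → already a tail → [3, 21]
5 → replaces 21 → [3, 5]
21 → extends → [3, 5, 21]
11 → replaces 21 → [3, 5, 11]
Three tails, so the longest strictly increasing subsequence has length 3 (e.g. 4, 5, 21).

3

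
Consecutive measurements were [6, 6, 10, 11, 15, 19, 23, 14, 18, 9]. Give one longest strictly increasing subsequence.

Patience tails give the LIS length; then backtrack through the dp parents:
6 → extends → [6]
6 → already a tail → [6]
10 → extends → [6, 10]
11 → extends → [6, 10, 11]
15 → extends → [6, 10, 11, 15]
19 → extends → [6, 10, 11, 15, 19]
23 → extends → [6, 10, 11, 15, 19, 23]
14 → replaces 15 → [6, 10, 11, 14, 19, 23]
18 → replaces 19 → [6, 10, 11, 14, 18, 23]
9 → replaces 10 → [6, 9, 11, 14, 18, 23]
Length 6; one witness is 6, 10, 11, 15, 19, 23.

6, 10, 11, 15, 19, 23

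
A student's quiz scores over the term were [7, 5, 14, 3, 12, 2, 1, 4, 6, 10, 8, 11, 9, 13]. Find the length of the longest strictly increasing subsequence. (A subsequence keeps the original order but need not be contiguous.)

Track the smallest tail for each achievable length (strict):
7 → extends → [7]
5 → replaces 7 → [5]
14 → extends → [5, 14]
3 → replaces 5 → [3, 14]
12 → replaces 14 → [3, 12]
2 → replaces 3 → [2, 12]
1 → replaces 2 → [1, 12]
4 → replaces 12 → [1, 4]
6 → extends → [1, 4, 6]
10 → extends → [1, 4, 6, 10]
8 → replaces 10 → [1, 4, 6, 8]
11 → extends → [1, 4, 6, 8, 11]
9 → replaces 11 → [1, 4, 6, 8, 9]
13 → extends → [1, 4, 6, 8, 9, 13]
Six tails, so the longest strictly increasing subsequence has length 6 (e.g. 3, 4, 6, 10, 11, 13).

6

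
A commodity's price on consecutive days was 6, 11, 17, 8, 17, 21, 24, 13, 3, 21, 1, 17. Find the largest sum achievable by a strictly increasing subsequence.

79

Let S[i] be the best sum of a strictly increasing subsequence ending at i:
i:      1  2  3  4  5  6  7  8  9 10 11 12
a[i]:   6 11 17  8 17 21 24 13  3 21  1 17
S:      6 17 34 14 34 55 79 30  3 55  1 47
Maximum is 79 (e.g. 6 + 11 + 17 + 21 + 24).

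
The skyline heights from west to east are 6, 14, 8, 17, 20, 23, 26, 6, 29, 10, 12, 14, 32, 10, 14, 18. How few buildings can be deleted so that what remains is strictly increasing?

Fewest deletions = n − (longest strictly increasing subsequence).
i:      1  2  3  4  5  6  7  8  9 10 11 12 13 14 15 16
a[i]:   6 14  8 17 20 23 26  6 29 10 12 14 32 10 14 18
dp:     1  2  2  3  4  5  6  1  7  3  4  5  8  3  5  6
max dp = 8, so deletions = 16 − 8 = 8.

8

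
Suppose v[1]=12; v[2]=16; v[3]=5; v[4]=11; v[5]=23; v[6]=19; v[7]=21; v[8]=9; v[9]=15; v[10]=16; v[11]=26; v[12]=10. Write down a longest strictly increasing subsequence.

12, 16, 19, 21, 26

Patience tails give the LIS length; then backtrack through the dp parents:
12 → extends → [12]
16 → extends → [12, 16]
5 → replaces 12 → [5, 16]
11 → replaces 16 → [5, 11]
23 → extends → [5, 11, 23]
19 → replaces 23 → [5, 11, 19]
21 → extends → [5, 11, 19, 21]
9 → replaces 11 → [5, 9, 19, 21]
15 → replaces 19 → [5, 9, 15, 21]
16 → replaces 21 → [5, 9, 15, 16]
26 → extends → [5, 9, 15, 16, 26]
10 → replaces 15 → [5, 9, 10, 16, 26]
Length 5; one witness is 12, 16, 19, 21, 26.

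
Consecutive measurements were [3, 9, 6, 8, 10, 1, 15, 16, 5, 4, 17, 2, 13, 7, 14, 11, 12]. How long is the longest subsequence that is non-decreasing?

Track the smallest tail for each achievable length (allowing ties):
3 → extends → [3]
9 → extends → [3, 9]
6 → replaces 9 → [3, 6]
8 → extends → [3, 6, 8]
10 → extends → [3, 6, 8, 10]
1 → replaces 3 → [1, 6, 8, 10]
15 → extends → [1, 6, 8, 10, 15]
16 → extends → [1, 6, 8, 10, 15, 16]
5 → replaces 6 → [1, 5, 8, 10, 15, 16]
4 → replaces 5 → [1, 4, 8, 10, 15, 16]
17 → extends → [1, 4, 8, 10, 15, 16, 17]
2 → replaces 4 → [1, 2, 8, 10, 15, 16, 17]
13 → replaces 15 → [1, 2, 8, 10, 13, 16, 17]
7 → replaces 8 → [1, 2, 7, 10, 13, 16, 17]
14 → replaces 16 → [1, 2, 7, 10, 13, 14, 17]
11 → replaces 13 → [1, 2, 7, 10, 11, 14, 17]
12 → replaces 14 → [1, 2, 7, 10, 11, 12, 17]
Seven tails, so the longest non-decreasing subsequence has length 7 (e.g. 3, 6, 8, 10, 15, 16, 17).

7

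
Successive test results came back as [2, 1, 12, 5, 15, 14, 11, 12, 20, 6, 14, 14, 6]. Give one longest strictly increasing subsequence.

Patience tails give the LIS length; then backtrack through the dp parents:
2 → extends → [2]
1 → replaces 2 → [1]
12 → extends → [1, 12]
5 → replaces 12 → [1, 5]
15 → extends → [1, 5, 15]
14 → replaces 15 → [1, 5, 14]
11 → replaces 14 → [1, 5, 11]
12 → extends → [1, 5, 11, 12]
20 → extends → [1, 5, 11, 12, 20]
6 → replaces 11 → [1, 5, 6, 12, 20]
14 → replaces 20 → [1, 5, 6, 12, 14]
14 → already a tail → [1, 5, 6, 12, 14]
6 → already a tail → [1, 5, 6, 12, 14]
Length 5; one witness is 2, 5, 11, 12, 20.

2, 5, 11, 12, 20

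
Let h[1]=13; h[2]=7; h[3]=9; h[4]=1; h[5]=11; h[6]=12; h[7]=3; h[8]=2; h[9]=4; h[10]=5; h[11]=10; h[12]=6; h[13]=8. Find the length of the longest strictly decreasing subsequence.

4

Let dp[i] be the longest strictly decreasing subsequence ending at i:
i:      1  2  3  4  5  6  7  8  9 10 11 12 13
h[i]:  13  7  9  1 11 12  3  2  4  5 10  6  8
dp:     1  2  2  3  2  2  3  4  3  3  3  4  4
Maximum is 4.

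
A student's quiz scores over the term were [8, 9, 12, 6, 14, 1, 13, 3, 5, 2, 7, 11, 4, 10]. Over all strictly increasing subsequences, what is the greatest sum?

Let S[i] be the best sum of a strictly increasing subsequence ending at i:
i:      1  2  3  4  5  6  7  8  9 10 11 12 13 14
a[i]:   8  9 12  6 14  1 13  3  5  2  7 11  4 10
S:      8 17 29  6 43  1 42  4  9  3 16 28  8 27
Maximum is 43 (e.g. 8 + 9 + 12 + 14).

43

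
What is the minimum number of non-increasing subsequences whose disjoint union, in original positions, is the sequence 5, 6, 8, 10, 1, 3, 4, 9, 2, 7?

The minimum number of non-increasing subsequences covering a sequence equals the length of its longest strictly increasing subsequence.
LIS length is 4 (e.g. 5, 6, 8, 10), so 4 piles are needed.

4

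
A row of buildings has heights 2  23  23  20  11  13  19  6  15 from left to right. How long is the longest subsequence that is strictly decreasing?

Negate each value so 'decreasing' becomes 'increasing', then run patience tails on the negated sequence:
-2 → extends → [-2]
-23 → replaces -2 → [-23]
-23 → already a tail → [-23]
-20 → extends → [-23, -20]
-11 → extends → [-23, -20, -11]
-13 → replaces -11 → [-23, -20, -13]
-19 → replaces -13 → [-23, -20, -19]
-6 → extends → [-23, -20, -19, -6]
-15 → replaces -6 → [-23, -20, -19, -15]
Four tails, so the longest strictly decreasing subsequence of the original has length 4.

4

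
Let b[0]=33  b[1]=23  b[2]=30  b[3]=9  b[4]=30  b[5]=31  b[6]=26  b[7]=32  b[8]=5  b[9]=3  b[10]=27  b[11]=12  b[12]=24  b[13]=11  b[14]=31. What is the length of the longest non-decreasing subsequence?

5

Track the smallest tail for each achievable length (allowing ties):
33 → extends → [33]
23 → replaces 33 → [23]
30 → extends → [23, 30]
9 → replaces 23 → [9, 30]
30 → extends → [9, 30, 30]
31 → extends → [9, 30, 30, 31]
26 → replaces 30 → [9, 26, 30, 31]
32 → extends → [9, 26, 30, 31, 32]
5 → replaces 9 → [5, 26, 30, 31, 32]
3 → replaces 5 → [3, 26, 30, 31, 32]
27 → replaces 30 → [3, 26, 27, 31, 32]
12 → replaces 26 → [3, 12, 27, 31, 32]
24 → replaces 27 → [3, 12, 24, 31, 32]
11 → replaces 12 → [3, 11, 24, 31, 32]
31 → replaces 32 → [3, 11, 24, 31, 31]
Five tails, so the longest non-decreasing subsequence has length 5 (e.g. 23, 30, 30, 31, 32).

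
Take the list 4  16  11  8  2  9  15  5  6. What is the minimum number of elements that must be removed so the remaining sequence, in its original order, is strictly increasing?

5

Fewest deletions = n − (longest strictly increasing subsequence).
i:      1  2  3  4  5  6  7  8  9
a[i]:   4 16 11  8  2  9 15  5  6
dp:     1  2  2  2  1  3  4  2  3
max dp = 4, so deletions = 9 − 4 = 5.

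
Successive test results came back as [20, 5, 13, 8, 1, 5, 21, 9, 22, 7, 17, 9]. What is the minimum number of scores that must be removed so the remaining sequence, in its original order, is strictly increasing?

Fewest deletions = n − (longest strictly increasing subsequence).
i:      1  2  3  4  5  6  7  8  9 10 11 12
a[i]:  20  5 13  8  1  5 21  9 22  7 17  9
dp:     1  1  2  2  1  2  3  3  4  3  4  4
max dp = 4, so deletions = 12 − 4 = 8.

8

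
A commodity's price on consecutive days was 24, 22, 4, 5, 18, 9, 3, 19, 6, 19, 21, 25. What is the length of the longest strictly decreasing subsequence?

5

Negate each value so 'decreasing' becomes 'increasing', then run patience tails on the negated sequence:
-24 → extends → [-24]
-22 → extends → [-24, -22]
-4 → extends → [-24, -22, -4]
-5 → replaces -4 → [-24, -22, -5]
-18 → replaces -5 → [-24, -22, -18]
-9 → extends → [-24, -22, -18, -9]
-3 → extends → [-24, -22, -18, -9, -3]
-19 → replaces -18 → [-24, -22, -19, -9, -3]
-6 → replaces -3 → [-24, -22, -19, -9, -6]
-19 → already a tail → [-24, -22, -19, -9, -6]
-21 → replaces -19 → [-24, -22, -21, -9, -6]
-25 → replaces -24 → [-25, -22, -21, -9, -6]
Five tails, so the longest strictly decreasing subsequence of the original has length 5.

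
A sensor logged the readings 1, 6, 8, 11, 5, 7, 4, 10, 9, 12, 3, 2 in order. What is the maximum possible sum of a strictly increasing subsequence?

38

Let S[i] be the best sum of a strictly increasing subsequence ending at i:
i:      1  2  3  4  5  6  7  8  9 10 11 12
a[i]:   1  6  8 11  5  7  4 10  9 12  3  2
S:      1  7 15 26  6 14  5 25 24 38  4  3
Maximum is 38 (e.g. 1 + 6 + 8 + 11 + 12).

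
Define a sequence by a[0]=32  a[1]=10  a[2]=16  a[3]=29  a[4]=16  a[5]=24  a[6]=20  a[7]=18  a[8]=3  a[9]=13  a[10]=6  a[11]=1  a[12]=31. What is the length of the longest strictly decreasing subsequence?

8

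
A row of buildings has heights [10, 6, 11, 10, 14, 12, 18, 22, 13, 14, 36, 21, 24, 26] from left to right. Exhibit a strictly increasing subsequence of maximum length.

10, 11, 12, 13, 14, 21, 24, 26

Patience tails give the LIS length; then backtrack through the dp parents:
10 → extends → [10]
6 → replaces 10 → [6]
11 → extends → [6, 11]
10 → replaces 11 → [6, 10]
14 → extends → [6, 10, 14]
12 → replaces 14 → [6, 10, 12]
18 → extends → [6, 10, 12, 18]
22 → extends → [6, 10, 12, 18, 22]
13 → replaces 18 → [6, 10, 12, 13, 22]
14 → replaces 22 → [6, 10, 12, 13, 14]
36 → extends → [6, 10, 12, 13, 14, 36]
21 → replaces 36 → [6, 10, 12, 13, 14, 21]
24 → extends → [6, 10, 12, 13, 14, 21, 24]
26 → extends → [6, 10, 12, 13, 14, 21, 24, 26]
Length 8; one witness is 10, 11, 12, 13, 14, 21, 24, 26.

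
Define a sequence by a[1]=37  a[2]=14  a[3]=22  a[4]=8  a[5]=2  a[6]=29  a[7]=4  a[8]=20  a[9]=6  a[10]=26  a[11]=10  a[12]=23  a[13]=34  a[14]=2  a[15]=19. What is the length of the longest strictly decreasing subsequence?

5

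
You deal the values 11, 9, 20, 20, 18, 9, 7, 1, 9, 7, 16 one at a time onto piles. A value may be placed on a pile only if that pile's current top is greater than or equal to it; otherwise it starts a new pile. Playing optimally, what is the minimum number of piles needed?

Place each on the leftmost legal pile:
11 → new pile 1 (tops now [11])
9 → pile 1 (tops now [9])
20 → new pile 2 (tops now [9, 20])
20 → pile 2 (tops now [9, 20])
18 → pile 2 (tops now [9, 18])
9 → pile 1 (tops now [9, 18])
7 → pile 1 (tops now [7, 18])
1 → pile 1 (tops now [1, 18])
9 → pile 2 (tops now [1, 9])
7 → pile 2 (tops now [1, 7])
16 → new pile 3 (tops now [1, 7, 16])
Three piles.

3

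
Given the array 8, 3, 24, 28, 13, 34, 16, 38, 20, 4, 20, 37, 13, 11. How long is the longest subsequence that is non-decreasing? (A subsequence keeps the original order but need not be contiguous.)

Let dp[i] be the length of the longest such subsequence ending at index i:
i:      1  2  3  4  5  6  7  8  9 10 11 12 13 14
a[i]:   8  3 24 28 13 34 16 38 20  4 20 37 13 11
dp:     1  1  2  3  2  4  3  5  4  2  5  6  3  3
Maximum dp value is 6.

6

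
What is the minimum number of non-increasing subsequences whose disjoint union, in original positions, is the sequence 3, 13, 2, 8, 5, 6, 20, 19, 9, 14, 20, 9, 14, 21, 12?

7

The minimum number of non-increasing subsequences covering a sequence equals the length of its longest strictly increasing subsequence.
LIS length is 7 (e.g. 3, 5, 6, 9, 14, 20, 21), so 7 piles are needed.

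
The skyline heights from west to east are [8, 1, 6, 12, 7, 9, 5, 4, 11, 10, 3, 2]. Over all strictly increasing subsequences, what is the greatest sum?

Let S[i] be the best sum of a strictly increasing subsequence ending at i:
i:      1  2  3  4  5  6  7  8  9 10 11 12
a[i]:   8  1  6 12  7  9  5  4 11 10  3  2
S:      8  1  7 20 14 23  6  5 34 33  4  3
Maximum is 34 (e.g. 1 + 6 + 7 + 9 + 11).

34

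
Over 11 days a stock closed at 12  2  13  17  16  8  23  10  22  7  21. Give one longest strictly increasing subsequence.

12, 13, 17, 23

Patience tails give the LIS length; then backtrack through the dp parents:
12 → extends → [12]
2 → replaces 12 → [2]
13 → extends → [2, 13]
17 → extends → [2, 13, 17]
16 → replaces 17 → [2, 13, 16]
8 → replaces 13 → [2, 8, 16]
23 → extends → [2, 8, 16, 23]
10 → replaces 16 → [2, 8, 10, 23]
22 → replaces 23 → [2, 8, 10, 22]
7 → replaces 8 → [2, 7, 10, 22]
21 → replaces 22 → [2, 7, 10, 21]
Length 4; one witness is 12, 13, 17, 23.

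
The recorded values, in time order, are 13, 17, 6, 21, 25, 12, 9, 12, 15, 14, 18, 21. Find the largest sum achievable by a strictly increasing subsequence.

81

Let S[i] be the best sum of a strictly increasing subsequence ending at i:
i:      1  2  3  4  5  6  7  8  9 10 11 12
a[i]:  13 17  6 21 25 12  9 12 15 14 18 21
S:     13 30  6 51 76 18 15 27 42 41 60 81
Maximum is 81 (e.g. 6 + 9 + 12 + 15 + 18 + 21).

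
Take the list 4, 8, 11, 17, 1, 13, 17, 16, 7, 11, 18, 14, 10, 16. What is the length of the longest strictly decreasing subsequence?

4

Let dp[i] be the longest strictly decreasing subsequence ending at i:
i:      1  2  3  4  5  6  7  8  9 10 11 12 13 14
a[i]:   4  8 11 17  1 13 17 16  7 11 18 14 10 16
dp:     1  1  1  1  2  2  1  2  3  3  1  3  4  2
Maximum is 4.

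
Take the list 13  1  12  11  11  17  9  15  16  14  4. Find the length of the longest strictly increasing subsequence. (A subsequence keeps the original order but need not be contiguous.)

Track the smallest tail for each achievable length (strict):
13 → extends → [13]
1 → replaces 13 → [1]
12 → extends → [1, 12]
11 → replaces 12 → [1, 11]
11 → already a tail → [1, 11]
17 → extends → [1, 11, 17]
9 → replaces 11 → [1, 9, 17]
15 → replaces 17 → [1, 9, 15]
16 → extends → [1, 9, 15, 16]
14 → replaces 15 → [1, 9, 14, 16]
4 → replaces 9 → [1, 4, 14, 16]
Four tails, so the longest strictly increasing subsequence has length 4 (e.g. 1, 12, 15, 16).

4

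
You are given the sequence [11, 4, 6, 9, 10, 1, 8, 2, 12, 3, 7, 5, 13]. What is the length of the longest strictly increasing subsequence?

6

Track the smallest tail for each achievable length (strict):
11 → extends → [11]
4 → replaces 11 → [4]
6 → extends → [4, 6]
9 → extends → [4, 6, 9]
10 → extends → [4, 6, 9, 10]
1 → replaces 4 → [1, 6, 9, 10]
8 → replaces 9 → [1, 6, 8, 10]
2 → replaces 6 → [1, 2, 8, 10]
12 → extends → [1, 2, 8, 10, 12]
3 → replaces 8 → [1, 2, 3, 10, 12]
7 → replaces 10 → [1, 2, 3, 7, 12]
5 → replaces 7 → [1, 2, 3, 5, 12]
13 → extends → [1, 2, 3, 5, 12, 13]
Six tails, so the longest strictly increasing subsequence has length 6 (e.g. 4, 6, 9, 10, 12, 13).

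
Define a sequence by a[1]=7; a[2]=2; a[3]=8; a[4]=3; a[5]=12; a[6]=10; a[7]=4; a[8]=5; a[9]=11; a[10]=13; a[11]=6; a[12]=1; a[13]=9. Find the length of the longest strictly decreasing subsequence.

Negate each value so 'decreasing' becomes 'increasing', then run patience tails on the negated sequence:
-7 → extends → [-7]
-2 → extends → [-7, -2]
-8 → replaces -7 → [-8, -2]
-3 → replaces -2 → [-8, -3]
-12 → replaces -8 → [-12, -3]
-10 → replaces -3 → [-12, -10]
-4 → extends → [-12, -10, -4]
-5 → replaces -4 → [-12, -10, -5]
-11 → replaces -10 → [-12, -11, -5]
-13 → replaces -12 → [-13, -11, -5]
-6 → replaces -5 → [-13, -11, -6]
-1 → extends → [-13, -11, -6, -1]
-9 → replaces -6 → [-13, -11, -9, -1]
Four tails, so the longest strictly decreasing subsequence of the original has length 4.

4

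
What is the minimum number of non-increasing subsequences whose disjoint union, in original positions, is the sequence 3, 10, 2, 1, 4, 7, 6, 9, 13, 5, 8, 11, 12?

6

Place each on the leftmost legal pile:
3 → new pile 1 (tops now [3])
10 → new pile 2 (tops now [3, 10])
2 → pile 1 (tops now [2, 10])
1 → pile 1 (tops now [1, 10])
4 → pile 2 (tops now [1, 4])
7 → new pile 3 (tops now [1, 4, 7])
6 → pile 3 (tops now [1, 4, 6])
9 → new pile 4 (tops now [1, 4, 6, 9])
13 → new pile 5 (tops now [1, 4, 6, 9, 13])
5 → pile 3 (tops now [1, 4, 5, 9, 13])
8 → pile 4 (tops now [1, 4, 5, 8, 13])
11 → pile 5 (tops now [1, 4, 5, 8, 11])
12 → new pile 6 (tops now [1, 4, 5, 8, 11, 12])
Six piles.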